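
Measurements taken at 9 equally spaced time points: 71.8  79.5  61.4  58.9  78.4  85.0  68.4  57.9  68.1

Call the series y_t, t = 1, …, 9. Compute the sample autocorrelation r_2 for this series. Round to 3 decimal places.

-0.746

Mean ȳ = (71.8 + 79.5 + 61.4 + 58.9 + 78.4 + 85.0 + 68.4 + 57.9 + 68.1)/9 = 69.9333
Numerator Σ_{t=1}^{7}(y_t−ȳ)(y_{t+2}−ȳ) = -551.4389
Denominator Σ(y_t−ȳ)² = 738.7600
r_2 = -551.4389 / 738.7600 = -0.746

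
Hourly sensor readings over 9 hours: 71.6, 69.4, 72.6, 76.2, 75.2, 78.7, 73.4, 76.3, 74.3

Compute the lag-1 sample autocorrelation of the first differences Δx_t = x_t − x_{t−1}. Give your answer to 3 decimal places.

First differences Δx: -2.2, 3.2, 3.6, -1.0, 3.5, -5.3, 2.9, -2.0
Mean of differences = 0.3375
Numerator Σ(Δx_t−Δx̄)(Δx_{t+1}−Δx̄) = -44.7827
Denominator Σ(Δx_t−Δx̄)² = 80.8788
r_1(Δx) = -44.7827 / 80.8788 = -0.554

-0.554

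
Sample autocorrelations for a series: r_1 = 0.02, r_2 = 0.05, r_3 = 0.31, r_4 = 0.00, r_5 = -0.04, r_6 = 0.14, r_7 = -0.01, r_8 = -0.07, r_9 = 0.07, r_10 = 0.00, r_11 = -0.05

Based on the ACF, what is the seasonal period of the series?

The largest autocorrelation is r_3 = 0.31; the remaining lags stay at or below 0.14.
The dominant spike at lag 3 indicates a seasonal period of 3.

3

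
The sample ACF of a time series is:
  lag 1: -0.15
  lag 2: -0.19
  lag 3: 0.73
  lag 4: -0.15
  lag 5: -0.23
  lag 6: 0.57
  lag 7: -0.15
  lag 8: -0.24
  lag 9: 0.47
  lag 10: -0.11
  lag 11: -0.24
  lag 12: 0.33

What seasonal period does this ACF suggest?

3

The largest autocorrelation is r_3 = 0.73, with weaker echoes at lags 6 (0.57), 9 (0.47) and 12 (0.33); the remaining lags stay at or below -0.11.
The dominant spike at lag 3 indicates a seasonal period of 3.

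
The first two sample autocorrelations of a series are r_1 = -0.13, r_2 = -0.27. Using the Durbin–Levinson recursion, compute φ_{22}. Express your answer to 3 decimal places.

-0.292

φ_{22} = (r_2 − r_1²) / (1 − r_1²)
r_1² = (-0.13)² = 0.0169
Numerator = -0.27 − 0.0169 = -0.2869; denominator = 1 − 0.0169 = 0.9831
φ_{22} = -0.2869 / 0.9831 = -0.292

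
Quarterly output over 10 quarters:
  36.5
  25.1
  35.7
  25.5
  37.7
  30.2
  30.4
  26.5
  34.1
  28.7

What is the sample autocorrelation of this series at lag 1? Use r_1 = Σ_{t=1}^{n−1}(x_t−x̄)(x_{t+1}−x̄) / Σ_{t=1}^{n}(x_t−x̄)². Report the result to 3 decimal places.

-0.736

Mean x̄ = (36.5 + 25.1 + 35.7 + 25.5 + 37.7 + 30.2 + 30.4 + 26.5 + 34.1 + 28.7)/10 = 31.0400
Numerator Σ_{t=1}^{9}(x_t−x̄)(x_{t+1}−x̄) = -146.0296
Denominator Σ(x_t−x̄)² = 198.4240
r_1 = -146.0296 / 198.4240 = -0.736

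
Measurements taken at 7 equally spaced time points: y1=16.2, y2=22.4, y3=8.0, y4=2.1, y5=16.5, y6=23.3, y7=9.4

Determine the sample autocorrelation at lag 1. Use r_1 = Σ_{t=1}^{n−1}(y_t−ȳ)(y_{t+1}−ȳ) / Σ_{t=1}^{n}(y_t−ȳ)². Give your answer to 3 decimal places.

Mean ȳ = (16.2 + 22.4 + 8.0 + 2.1 + 16.5 + 23.3 + 9.4)/7 = 13.9857
Deviations from mean: 2.2143, 8.4143, -5.9857, -11.8857, 2.5143, 9.3143, -4.5857
Σ(y_t−ȳ)(y_{t+1}−ȳ) = (18.6316) + (-50.3655) + (71.1445) + (-29.8841) + (23.4188) + (-42.7127) = -9.7673
Denominator Σ(y_t−ȳ)² = 366.9086
r_1 = -9.7673 / 366.9086 = -0.027

-0.027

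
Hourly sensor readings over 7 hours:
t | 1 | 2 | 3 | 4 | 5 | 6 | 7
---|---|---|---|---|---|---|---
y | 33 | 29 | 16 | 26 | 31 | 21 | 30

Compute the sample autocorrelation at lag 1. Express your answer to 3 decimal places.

Mean ȳ = (33 + 29 + 16 + 26 + 31 + 21 + 30)/7 = 26.5714
Deviations from mean: 6.4286, 2.4286, -10.5714, -0.5714, 4.4286, -5.5714, 3.4286
Numerator Σ_{t=1}^{6}(y_t−ȳ)(y_{t+1}−ȳ) = -50.3265
Denominator Σ(y_t−ȳ)² = 221.7143
r_1 = -50.3265 / 221.7143 = -0.227

-0.227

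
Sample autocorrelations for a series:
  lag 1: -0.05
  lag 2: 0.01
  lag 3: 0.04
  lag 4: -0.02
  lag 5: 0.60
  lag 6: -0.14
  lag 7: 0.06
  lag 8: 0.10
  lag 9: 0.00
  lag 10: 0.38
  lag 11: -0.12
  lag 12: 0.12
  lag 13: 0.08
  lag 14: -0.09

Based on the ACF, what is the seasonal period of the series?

The largest autocorrelation is r_5 = 0.60, with a weaker echo at lag 10 (0.38); the remaining lags stay at or below 0.12.
The dominant spike at lag 5 indicates a seasonal period of 5.

5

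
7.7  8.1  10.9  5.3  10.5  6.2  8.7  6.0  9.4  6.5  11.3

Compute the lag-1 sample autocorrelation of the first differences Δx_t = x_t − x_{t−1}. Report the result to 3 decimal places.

First differences Δx: 0.4, 2.8, -5.6, 5.2, -4.3, 2.5, -2.7, 3.4, -2.9, 4.8
Mean of differences = 0.3600
Numerator Σ(Δx_t−Δx̄)(Δx_{t+1}−Δx̄) = -116.0536
Denominator Σ(Δx_t−Δx̄)² = 140.1440
r_1(Δx) = -116.0536 / 140.1440 = -0.828

-0.828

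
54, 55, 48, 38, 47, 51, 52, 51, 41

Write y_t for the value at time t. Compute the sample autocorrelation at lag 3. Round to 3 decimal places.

-0.479

Mean ȳ = (54 + 55 + 48 + 38 + 47 + 51 + 52 + 51 + 41)/9 = 48.5556
Σ(y_t−ȳ)(y_{t+3}−ȳ) = (-57.4691) + (-10.0247) + (-1.3580) + (-36.3580) + (-3.8025) + (-18.4691) = -127.4815
Denominator Σ(y_t−ȳ)² = 266.2222
r_3 = -127.4815 / 266.2222 = -0.479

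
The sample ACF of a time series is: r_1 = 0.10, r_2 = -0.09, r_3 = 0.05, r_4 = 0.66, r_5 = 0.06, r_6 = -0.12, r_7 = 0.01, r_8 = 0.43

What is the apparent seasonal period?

4

The largest autocorrelation is r_4 = 0.66, with a weaker echo at lag 8 (0.43); the remaining lags stay at or below 0.10.
The dominant spike at lag 4 indicates a seasonal period of 4.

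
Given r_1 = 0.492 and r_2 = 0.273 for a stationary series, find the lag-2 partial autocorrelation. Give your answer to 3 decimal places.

φ_{22} = (r_2 − r_1²) / (1 − r_1²)
r_1² = (0.492)² = 0.242064
Numerator = 0.273 − 0.2421 = 0.0309; denominator = 1 − 0.2421 = 0.7579
φ_{22} = 0.0309 / 0.7579 = 0.041

0.041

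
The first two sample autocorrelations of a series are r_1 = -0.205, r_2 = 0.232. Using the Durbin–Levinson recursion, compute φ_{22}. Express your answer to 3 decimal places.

0.198

φ_{22} = (r_2 − r_1²) / (1 − r_1²)
r_1² = (-0.205)² = 0.042025
Numerator = 0.232 − 0.0420 = 0.1900; denominator = 1 − 0.0420 = 0.9580
φ_{22} = 0.1900 / 0.9580 = 0.198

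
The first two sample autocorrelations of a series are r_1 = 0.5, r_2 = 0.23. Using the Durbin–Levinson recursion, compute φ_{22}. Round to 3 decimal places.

-0.027

φ_{22} = (r_2 − r_1²) / (1 − r_1²)
r_1² = (0.5)² = 0.25
Numerator = 0.23 − 0.2500 = -0.0200; denominator = 1 − 0.2500 = 0.7500
φ_{22} = -0.0200 / 0.7500 = -0.027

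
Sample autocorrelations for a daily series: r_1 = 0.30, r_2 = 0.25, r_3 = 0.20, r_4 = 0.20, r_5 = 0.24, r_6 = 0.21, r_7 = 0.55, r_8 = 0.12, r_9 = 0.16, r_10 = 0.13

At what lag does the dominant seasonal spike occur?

The largest autocorrelation is r_7 = 0.55; the remaining lags stay at or below 0.30. The elevated value at lag 1 (0.30), dropping to 0.25 at lag 2, reflects decaying short-term dependence rather than seasonality.
The dominant spike at lag 7 indicates a seasonal period of 7.

7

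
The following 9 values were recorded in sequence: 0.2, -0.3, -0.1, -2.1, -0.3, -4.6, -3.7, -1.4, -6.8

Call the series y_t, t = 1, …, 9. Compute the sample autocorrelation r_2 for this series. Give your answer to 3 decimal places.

Mean ȳ = (0.2 − 0.3 − 0.1 − 2.1 − 0.3 − 4.6 − 3.7 − 1.4 − 6.8)/9 = -2.1222
Σ(y_t−ȳ)(y_{t+2}−ȳ) = (4.6960) + (0.0405) + (3.6849) + (-0.0551) + (-2.8751) + (-1.7895) + (7.3805) = 11.0823
Denominator Σ(y_t−ȳ)² = 47.1556
r_2 = 11.0823 / 47.1556 = 0.235

0.235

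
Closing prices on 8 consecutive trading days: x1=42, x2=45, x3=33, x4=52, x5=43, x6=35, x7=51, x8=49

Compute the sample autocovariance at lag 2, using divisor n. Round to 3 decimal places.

Mean x̄ = (42 + 45 + 33 + 52 + 43 + 35 + 51 + 49)/8 = 43.7500
Σ_{t=1}^{6}(x_t−x̄)(x_{t+2}−x̄) = -86.3750
γ_2 = -86.3750 / 8 = -10.797

-10.797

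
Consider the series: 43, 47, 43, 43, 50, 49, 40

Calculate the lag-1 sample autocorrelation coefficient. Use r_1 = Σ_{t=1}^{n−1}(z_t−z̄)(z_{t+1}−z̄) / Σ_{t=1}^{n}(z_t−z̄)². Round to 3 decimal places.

Mean z̄ = (43 + 47 + 43 + 43 + 50 + 49 + 40)/7 = 45.0000
Σ(z_t−z̄)(z_{t+1}−z̄) = (-4.0000) + (-4.0000) + (4.0000) + (-10.0000) + (20.0000) + (-20.0000) = -14.0000
Denominator Σ(z_t−z̄)² = 82.0000
r_1 = -14.0000 / 82.0000 = -0.171

-0.171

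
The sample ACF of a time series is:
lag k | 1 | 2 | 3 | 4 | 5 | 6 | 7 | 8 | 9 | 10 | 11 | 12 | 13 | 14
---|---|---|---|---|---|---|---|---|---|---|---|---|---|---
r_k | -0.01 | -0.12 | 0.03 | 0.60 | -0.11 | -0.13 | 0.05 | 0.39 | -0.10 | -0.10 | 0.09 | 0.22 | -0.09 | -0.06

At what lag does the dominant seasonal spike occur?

The largest autocorrelation is r_4 = 0.60, with weaker echoes at lags 8 (0.39) and 12 (0.22); the remaining lags stay at or below 0.09.
The dominant spike at lag 4 indicates a seasonal period of 4.

4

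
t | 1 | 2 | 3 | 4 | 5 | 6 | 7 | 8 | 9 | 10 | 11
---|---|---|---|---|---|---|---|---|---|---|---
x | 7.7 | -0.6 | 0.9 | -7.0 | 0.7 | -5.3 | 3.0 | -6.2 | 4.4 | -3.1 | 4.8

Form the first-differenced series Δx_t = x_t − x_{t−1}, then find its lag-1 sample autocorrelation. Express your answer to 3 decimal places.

-0.807

First differences Δx: -8.3, 1.5, -7.9, 7.7, -6.0, 8.3, -9.2, 10.6, -7.5, 7.9
Mean of differences = -0.2900
Numerator Σ(Δx_t−Δx̄)(Δx_{t+1}−Δx̄) = -494.5691
Denominator Σ(Δx_t−Δx̄)² = 612.5490
r_1(Δx) = -494.5691 / 612.5490 = -0.807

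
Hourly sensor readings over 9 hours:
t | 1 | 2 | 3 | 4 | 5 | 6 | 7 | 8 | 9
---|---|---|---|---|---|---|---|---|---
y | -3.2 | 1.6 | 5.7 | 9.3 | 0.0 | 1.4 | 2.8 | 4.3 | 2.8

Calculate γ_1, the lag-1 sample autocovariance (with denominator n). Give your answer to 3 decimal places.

0.955

Mean ȳ = (-3.2 + 1.6 + 5.7 + 9.3 + 0.0 + 1.4 + 2.8 + 4.3 + 2.8)/9 = 2.7444
Σ_{t=1}^{8}(y_t−ȳ)(y_{t+1}−ȳ) = 8.5925
γ_1 = 8.5925 / 9 = 0.955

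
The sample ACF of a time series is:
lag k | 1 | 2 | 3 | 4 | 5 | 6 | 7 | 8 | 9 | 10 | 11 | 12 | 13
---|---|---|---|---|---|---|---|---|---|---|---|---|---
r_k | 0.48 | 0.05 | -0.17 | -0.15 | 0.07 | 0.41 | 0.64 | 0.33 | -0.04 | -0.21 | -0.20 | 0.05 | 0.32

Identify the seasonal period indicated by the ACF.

7

The largest autocorrelation is r_7 = 0.64; the remaining lags stay at or below 0.48. The elevated value at lag 1 (0.48), dropping to 0.05 at lag 2, reflects decaying short-term dependence rather than seasonality.
The dominant spike at lag 7 indicates a seasonal period of 7.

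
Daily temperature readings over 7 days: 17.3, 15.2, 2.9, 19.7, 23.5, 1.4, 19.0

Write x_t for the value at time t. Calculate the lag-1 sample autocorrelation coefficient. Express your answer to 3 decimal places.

Mean x̄ = (17.3 + 15.2 + 2.9 + 19.7 + 23.5 + 1.4 + 19.0)/7 = 14.1429
Deviations from mean: 3.1571, 1.0571, -11.2429, 5.5571, 9.3571, -12.7429, 4.8571
Numerator Σ_{t=1}^{6}(x_t−x̄)(x_{t+1}−x̄) = -200.1576
Denominator Σ(x_t−x̄)² = 441.8971
r_1 = -200.1576 / 441.8971 = -0.453

-0.453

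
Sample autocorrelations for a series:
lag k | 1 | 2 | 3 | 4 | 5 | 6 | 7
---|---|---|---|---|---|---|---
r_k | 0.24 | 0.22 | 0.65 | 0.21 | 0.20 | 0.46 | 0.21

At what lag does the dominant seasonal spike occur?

3

The largest autocorrelation is r_3 = 0.65, with a weaker echo at lag 6 (0.46); the remaining lags stay at or below 0.24.
The dominant spike at lag 3 indicates a seasonal period of 3.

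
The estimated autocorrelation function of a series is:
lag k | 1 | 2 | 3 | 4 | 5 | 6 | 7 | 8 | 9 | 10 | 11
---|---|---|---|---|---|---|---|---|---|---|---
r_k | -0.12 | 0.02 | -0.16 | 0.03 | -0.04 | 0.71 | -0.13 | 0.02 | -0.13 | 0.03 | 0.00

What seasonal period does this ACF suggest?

The largest autocorrelation is r_6 = 0.71; the remaining lags stay at or below 0.03.
The dominant spike at lag 6 indicates a seasonal period of 6.

6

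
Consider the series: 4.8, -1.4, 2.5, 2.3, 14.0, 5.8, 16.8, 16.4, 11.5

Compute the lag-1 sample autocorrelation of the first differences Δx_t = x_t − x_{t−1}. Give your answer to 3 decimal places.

First differences Δx: -6.2, 3.9, -0.2, 11.7, -8.2, 11.0, -0.4, -4.9
Mean of differences = 0.8375
Numerator Σ(Δx_t−Δx̄)(Δx_{t+1}−Δx̄) = -231.4889
Denominator Σ(Δx_t−Δx̄)² = 397.3788
r_1(Δx) = -231.4889 / 397.3788 = -0.583

-0.583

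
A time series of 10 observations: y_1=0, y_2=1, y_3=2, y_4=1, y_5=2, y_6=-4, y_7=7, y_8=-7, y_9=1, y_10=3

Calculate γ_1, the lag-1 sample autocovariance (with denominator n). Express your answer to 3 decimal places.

-8.516

Mean ȳ = (0 + 1 + 2 + 1 + 2 − 4 + 7 − 7 + 1 + 3)/10 = 0.6000
Σ_{t=1}^{9}(y_t−ȳ)(y_{t+1}−ȳ) = -85.1600
γ_1 = -85.1600 / 10 = -8.516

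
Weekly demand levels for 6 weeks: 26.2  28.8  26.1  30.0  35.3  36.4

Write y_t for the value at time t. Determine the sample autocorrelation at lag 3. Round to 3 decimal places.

Mean ȳ = (26.2 + 28.8 + 26.1 + 30.0 + 35.3 + 36.4)/6 = 30.4667
Σ(y_t−ȳ)(y_{t+3}−ȳ) = (1.9911) + (-8.0556) + (-25.9089) = -31.9733
Denominator Σ(y_t−ȳ)² = 98.8333
r_3 = -31.9733 / 98.8333 = -0.324

-0.324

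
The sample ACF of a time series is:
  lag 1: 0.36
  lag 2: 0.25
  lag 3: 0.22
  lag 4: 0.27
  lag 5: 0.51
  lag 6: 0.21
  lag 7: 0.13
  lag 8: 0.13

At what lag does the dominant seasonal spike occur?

5

The largest autocorrelation is r_5 = 0.51; the remaining lags stay at or below 0.36. The elevated value at lag 1 (0.36), dropping to 0.25 at lag 2, reflects decaying short-term dependence rather than seasonality.
The dominant spike at lag 5 indicates a seasonal period of 5.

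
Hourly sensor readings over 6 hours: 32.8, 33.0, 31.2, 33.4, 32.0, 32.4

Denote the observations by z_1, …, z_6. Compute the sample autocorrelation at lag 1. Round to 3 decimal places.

Mean z̄ = (32.8 + 33.0 + 31.2 + 33.4 + 32.0 + 32.4)/6 = 32.4667
Deviations from mean: 0.3333, 0.5333, -1.2667, 0.9333, -0.4667, -0.0667
Σ(z_t−z̄)(z_{t+1}−z̄) = (0.1778) + (-0.6756) + (-1.1822) + (-0.4356) + (0.0311) = -2.0844
Denominator Σ(z_t−z̄)² = 3.0933
r_1 = -2.0844 / 3.0933 = -0.674

-0.674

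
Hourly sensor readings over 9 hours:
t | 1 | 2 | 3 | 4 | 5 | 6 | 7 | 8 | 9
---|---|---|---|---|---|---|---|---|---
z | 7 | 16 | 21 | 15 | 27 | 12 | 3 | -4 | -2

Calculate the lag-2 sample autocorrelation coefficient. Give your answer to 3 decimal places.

Mean z̄ = (7 + 16 + 21 + 15 + 27 + 12 + 3 − 4 − 2)/9 = 10.5556
Σ(z_t−z̄)(z_{t+2}−z̄) = (-37.1358) + (24.1975) + (171.7531) + (6.4198) + (-124.2469) + (-21.0247) + (94.8642) = 114.8272
Denominator Σ(z_t−z̄)² = 870.2222
r_2 = 114.8272 / 870.2222 = 0.132

0.132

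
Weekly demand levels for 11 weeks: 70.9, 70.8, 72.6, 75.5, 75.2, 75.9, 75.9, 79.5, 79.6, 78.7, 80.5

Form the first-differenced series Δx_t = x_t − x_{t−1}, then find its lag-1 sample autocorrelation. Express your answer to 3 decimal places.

First differences Δx: -0.1, 1.8, 2.9, -0.3, 0.7, 0.0, 3.6, 0.1, -0.9, 1.8
Mean of differences = 0.9600
Numerator Σ(Δx_t−Δx̄)(Δx_{t+1}−Δx̄) = -5.8956
Denominator Σ(Δx_t−Δx̄)² = 20.0440
r_1(Δx) = -5.8956 / 20.0440 = -0.294

-0.294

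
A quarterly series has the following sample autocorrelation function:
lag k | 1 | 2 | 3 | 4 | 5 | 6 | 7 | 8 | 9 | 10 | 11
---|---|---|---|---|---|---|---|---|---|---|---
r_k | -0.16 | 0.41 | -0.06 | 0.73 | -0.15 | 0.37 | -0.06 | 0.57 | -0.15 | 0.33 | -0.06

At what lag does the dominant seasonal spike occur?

4

The largest autocorrelation is r_4 = 0.73, with a weaker echo at lag 8 (0.57); the remaining lags stay at or below 0.41.
The dominant spike at lag 4 indicates a seasonal period of 4.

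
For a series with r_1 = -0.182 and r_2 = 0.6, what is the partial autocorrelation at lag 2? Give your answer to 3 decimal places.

φ_{22} = (r_2 − r_1²) / (1 − r_1²)
r_1² = (-0.182)² = 0.033124
Numerator = 0.6 − 0.0331 = 0.5669; denominator = 1 − 0.0331 = 0.9669
φ_{22} = 0.5669 / 0.9669 = 0.586

0.586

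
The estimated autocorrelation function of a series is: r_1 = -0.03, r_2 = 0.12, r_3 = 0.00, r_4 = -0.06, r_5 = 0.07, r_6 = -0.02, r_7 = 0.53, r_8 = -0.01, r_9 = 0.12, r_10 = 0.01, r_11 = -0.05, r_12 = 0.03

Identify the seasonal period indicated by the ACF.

The largest autocorrelation is r_7 = 0.53; the remaining lags stay at or below 0.12.
The dominant spike at lag 7 indicates a seasonal period of 7.

7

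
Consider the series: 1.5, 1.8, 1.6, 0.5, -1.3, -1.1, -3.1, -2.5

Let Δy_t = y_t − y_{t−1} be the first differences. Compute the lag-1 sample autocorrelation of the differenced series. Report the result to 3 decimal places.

-0.440

First differences Δy: 0.3, -0.2, -1.1, -1.8, 0.2, -2.0, 0.6
Mean of differences = -0.5714
Numerator Σ(Δy_t−Δȳ)(Δy_{t+1}−Δȳ) = -2.9465
Denominator Σ(Δy_t−Δȳ)² = 6.6943
r_1(Δy) = -2.9465 / 6.6943 = -0.440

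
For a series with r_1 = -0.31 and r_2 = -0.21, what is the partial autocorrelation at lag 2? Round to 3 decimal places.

-0.339

φ_{22} = (r_2 − r_1²) / (1 − r_1²)
r_1² = (-0.31)² = 0.0961
Numerator = -0.21 − 0.0961 = -0.3061; denominator = 1 − 0.0961 = 0.9039
φ_{22} = -0.3061 / 0.9039 = -0.339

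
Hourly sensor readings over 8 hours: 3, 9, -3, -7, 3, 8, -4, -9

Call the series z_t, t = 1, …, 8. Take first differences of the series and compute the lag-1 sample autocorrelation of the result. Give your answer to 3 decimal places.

First differences Δz: 6, -12, -4, 10, 5, -12, -5
Mean of differences = -1.7143
Numerator Σ(Δz_t−Δz̄)(Δz_{t+1}−Δz̄) = -39.2245
Denominator Σ(Δz_t−Δz̄)² = 469.4286
r_1(Δz) = -39.2245 / 469.4286 = -0.084

-0.084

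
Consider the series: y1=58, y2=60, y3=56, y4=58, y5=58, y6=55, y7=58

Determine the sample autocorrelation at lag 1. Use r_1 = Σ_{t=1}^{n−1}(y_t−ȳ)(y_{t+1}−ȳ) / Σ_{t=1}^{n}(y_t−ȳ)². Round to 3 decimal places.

-0.348

Mean ȳ = (58 + 60 + 56 + 58 + 58 + 55 + 58)/7 = 57.5714
Σ(y_t−ȳ)(y_{t+1}−ȳ) = (1.0408) + (-3.8163) + (-0.6735) + (0.1837) + (-1.1020) + (-1.1020) = -5.4694
Denominator Σ(y_t−ȳ)² = 15.7143
r_1 = -5.4694 / 15.7143 = -0.348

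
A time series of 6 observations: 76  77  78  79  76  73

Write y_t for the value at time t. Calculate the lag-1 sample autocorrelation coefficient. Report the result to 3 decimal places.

Mean ȳ = (76 + 77 + 78 + 79 + 76 + 73)/6 = 76.5000
Deviations from mean: -0.5000, 0.5000, 1.5000, 2.5000, -0.5000, -3.5000
Numerator Σ_{t=1}^{5}(y_t−ȳ)(y_{t+1}−ȳ) = 4.7500
Denominator Σ(y_t−ȳ)² = 21.5000
r_1 = 4.7500 / 21.5000 = 0.221

0.221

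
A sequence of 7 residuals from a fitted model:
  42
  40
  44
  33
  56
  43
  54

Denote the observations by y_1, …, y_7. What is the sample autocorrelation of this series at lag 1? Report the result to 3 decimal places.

Mean ȳ = (42 + 40 + 44 + 33 + 56 + 43 + 54)/7 = 44.5714
Deviations from mean: -2.5714, -4.5714, -0.5714, -11.5714, 11.4286, -1.5714, 9.4286
Σ(y_t−ȳ)(y_{t+1}−ȳ) = (11.7551) + (2.6122) + (6.6122) + (-132.2449) + (-17.9592) + (-14.8163) = -144.0408
Denominator Σ(y_t−ȳ)² = 383.7143
r_1 = -144.0408 / 383.7143 = -0.375

-0.375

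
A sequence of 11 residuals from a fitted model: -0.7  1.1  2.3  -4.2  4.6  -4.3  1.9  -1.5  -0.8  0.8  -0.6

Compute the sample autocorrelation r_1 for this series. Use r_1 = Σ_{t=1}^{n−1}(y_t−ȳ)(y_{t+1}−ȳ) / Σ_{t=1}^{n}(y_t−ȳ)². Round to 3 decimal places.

Mean ȳ = (-0.7 + 1.1 + 2.3 − 4.2 + 4.6 − 4.3 + 1.9 − 1.5 − 0.8 + 0.8 − 0.6)/11 = -0.1273
Numerator Σ_{t=1}^{10}(y_t−ȳ)(y_{t+1}−ȳ) = -57.9689
Denominator Σ(y_t−ȳ)² = 71.6018
r_1 = -57.9689 / 71.6018 = -0.810

-0.810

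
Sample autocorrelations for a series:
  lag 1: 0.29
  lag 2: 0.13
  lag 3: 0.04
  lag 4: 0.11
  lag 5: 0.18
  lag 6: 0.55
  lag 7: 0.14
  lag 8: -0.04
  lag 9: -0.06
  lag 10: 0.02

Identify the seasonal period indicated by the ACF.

6

The largest autocorrelation is r_6 = 0.55; the remaining lags stay at or below 0.29. The elevated value at lag 1 (0.29), dropping to 0.13 at lag 2, reflects decaying short-term dependence rather than seasonality.
The dominant spike at lag 6 indicates a seasonal period of 6.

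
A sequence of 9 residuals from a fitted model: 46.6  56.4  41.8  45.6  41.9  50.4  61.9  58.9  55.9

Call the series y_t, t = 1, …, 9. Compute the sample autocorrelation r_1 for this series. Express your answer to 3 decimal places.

Mean ȳ = (46.6 + 56.4 + 41.8 + 45.6 + 41.9 + 50.4 + 61.9 + 58.9 + 55.9)/9 = 51.0444
Numerator Σ_{t=1}^{8}(y_t−ȳ)(y_{t+1}−ȳ) = 149.1225
Denominator Σ(y_t−ȳ)² = 450.7022
r_1 = 149.1225 / 450.7022 = 0.331

0.331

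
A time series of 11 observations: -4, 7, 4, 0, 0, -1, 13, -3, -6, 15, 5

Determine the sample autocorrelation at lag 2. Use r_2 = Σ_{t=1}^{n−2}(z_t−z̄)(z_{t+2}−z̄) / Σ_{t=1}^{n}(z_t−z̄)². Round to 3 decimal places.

-0.431

Mean z̄ = (-4 + 7 + 4 + 0 + 0 − 1 + 13 − 3 − 6 + 15 + 5)/11 = 2.7273
Numerator Σ_{t=1}^{9}(z_t−z̄)(z_{t+2}−z̄) = -199.9669
Denominator Σ(z_t−z̄)² = 464.1818
r_2 = -199.9669 / 464.1818 = -0.431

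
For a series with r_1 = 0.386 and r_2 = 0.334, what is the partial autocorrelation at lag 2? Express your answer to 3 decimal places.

φ_{22} = (r_2 − r_1²) / (1 − r_1²)
r_1² = (0.386)² = 0.148996
Numerator = 0.334 − 0.1490 = 0.1850; denominator = 1 − 0.1490 = 0.8510
φ_{22} = 0.1850 / 0.8510 = 0.217

0.217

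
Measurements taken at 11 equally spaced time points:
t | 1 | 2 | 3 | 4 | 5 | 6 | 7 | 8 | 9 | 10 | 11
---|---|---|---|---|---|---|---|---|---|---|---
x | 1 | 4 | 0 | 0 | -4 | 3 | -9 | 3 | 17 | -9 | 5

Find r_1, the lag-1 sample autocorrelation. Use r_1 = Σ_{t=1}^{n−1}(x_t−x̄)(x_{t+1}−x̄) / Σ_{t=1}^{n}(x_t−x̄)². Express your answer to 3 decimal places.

Mean x̄ = (1 + 4 + 0 + 0 − 4 + 3 − 9 + 3 + 17 − 9 + 5)/11 = 1.0000
Numerator Σ_{t=1}^{10}(x_t−x̄)(x_{t+1}−x̄) = -215.0000
Denominator Σ(x_t−x̄)² = 516.0000
r_1 = -215.0000 / 516.0000 = -0.417

-0.417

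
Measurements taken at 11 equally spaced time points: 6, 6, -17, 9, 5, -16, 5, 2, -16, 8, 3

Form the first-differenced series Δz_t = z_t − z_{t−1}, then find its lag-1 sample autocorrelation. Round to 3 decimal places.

First differences Δz: 0, -23, 26, -4, -21, 21, -3, -18, 24, -5
Mean of differences = -0.3000
Numerator Σ(Δz_t−Δz̄)(Δz_{t+1}−Δz̄) = -1619.4900
Denominator Σ(Δz_t−Δz̄)² = 3036.1000
r_1(Δz) = -1619.4900 / 3036.1000 = -0.533

-0.533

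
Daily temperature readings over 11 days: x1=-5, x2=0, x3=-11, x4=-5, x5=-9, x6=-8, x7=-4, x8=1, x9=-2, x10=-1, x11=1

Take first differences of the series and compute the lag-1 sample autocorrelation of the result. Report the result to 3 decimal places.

-0.562

First differences Δx: 5, -11, 6, -4, 1, 4, 5, -3, 1, 2
Mean of differences = 0.6000
Numerator Σ(Δx_t−Δx̄)(Δx_{t+1}−Δx̄) = -140.7600
Denominator Σ(Δx_t−Δx̄)² = 250.4000
r_1(Δx) = -140.7600 / 250.4000 = -0.562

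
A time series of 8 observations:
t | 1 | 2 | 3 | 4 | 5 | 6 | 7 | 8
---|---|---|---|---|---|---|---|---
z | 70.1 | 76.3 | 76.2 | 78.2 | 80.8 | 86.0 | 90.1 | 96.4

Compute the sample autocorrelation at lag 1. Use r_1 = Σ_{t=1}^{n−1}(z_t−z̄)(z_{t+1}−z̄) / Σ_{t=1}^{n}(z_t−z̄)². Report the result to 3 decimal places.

0.528

Mean z̄ = (70.1 + 76.3 + 76.2 + 78.2 + 80.8 + 86.0 + 90.1 + 96.4)/8 = 81.7625
Σ(z_t−z̄)(z_{t+1}−z̄) = (63.7064) + (30.3852) + (19.8164) + (3.4289) + (-4.0786) + (35.3302) + (122.0402) = 270.6286
Denominator Σ(z_t−z̄)² = 512.1388
r_1 = 270.6286 / 512.1388 = 0.528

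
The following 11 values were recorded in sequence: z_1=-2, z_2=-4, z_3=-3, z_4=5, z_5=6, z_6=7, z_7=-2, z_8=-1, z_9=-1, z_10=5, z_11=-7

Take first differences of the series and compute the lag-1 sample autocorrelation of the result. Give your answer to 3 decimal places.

First differences Δz: -2, 1, 8, 1, 1, -9, 1, 0, 6, -12
Mean of differences = -0.5000
Numerator Σ(Δz_t−Δz̄)(Δz_{t+1}−Δz̄) = -70.7500
Denominator Σ(Δz_t−Δz̄)² = 330.5000
r_1(Δz) = -70.7500 / 330.5000 = -0.214

-0.214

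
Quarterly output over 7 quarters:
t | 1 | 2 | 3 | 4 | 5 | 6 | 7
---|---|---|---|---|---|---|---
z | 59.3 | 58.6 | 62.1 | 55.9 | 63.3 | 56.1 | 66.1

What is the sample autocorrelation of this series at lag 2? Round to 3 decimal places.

0.542

Mean z̄ = (59.3 + 58.6 + 62.1 + 55.9 + 63.3 + 56.1 + 66.1)/7 = 60.2000
Deviations from mean: -0.9000, -1.6000, 1.9000, -4.3000, 3.1000, -4.1000, 5.9000
Σ(z_t−z̄)(z_{t+2}−z̄) = (-1.7100) + (6.8800) + (5.8900) + (17.6300) + (18.2900) = 46.9800
Denominator Σ(z_t−z̄)² = 86.7000
r_2 = 46.9800 / 86.7000 = 0.542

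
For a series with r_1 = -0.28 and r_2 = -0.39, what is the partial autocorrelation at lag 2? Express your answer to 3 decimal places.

φ_{22} = (r_2 − r_1²) / (1 − r_1²)
r_1² = (-0.28)² = 0.0784
Numerator = -0.39 − 0.0784 = -0.4684; denominator = 1 − 0.0784 = 0.9216
φ_{22} = -0.4684 / 0.9216 = -0.508

-0.508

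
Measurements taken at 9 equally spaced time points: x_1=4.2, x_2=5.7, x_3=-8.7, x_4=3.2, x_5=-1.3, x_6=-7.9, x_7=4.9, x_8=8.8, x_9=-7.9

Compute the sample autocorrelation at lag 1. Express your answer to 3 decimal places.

-0.311

Mean x̄ = (4.2 + 5.7 − 8.7 + 3.2 − 1.3 − 7.9 + 4.9 + 8.8 − 7.9)/9 = 0.1111
Numerator Σ_{t=1}^{8}(x_t−x̄)(x_{t+1}−x̄) = -113.0246
Denominator Σ(x_t−x̄)² = 363.9089
r_1 = -113.0246 / 363.9089 = -0.311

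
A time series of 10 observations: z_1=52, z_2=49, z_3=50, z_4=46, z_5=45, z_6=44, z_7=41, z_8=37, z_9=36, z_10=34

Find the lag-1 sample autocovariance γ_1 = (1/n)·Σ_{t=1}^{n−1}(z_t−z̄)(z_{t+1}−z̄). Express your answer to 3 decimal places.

Mean z̄ = (52 + 49 + 50 + 46 + 45 + 44 + 41 + 37 + 36 + 34)/10 = 43.4000
Σ_{t=1}^{9}(z_t−z̄)(z_{t+1}−z̄) = 238.2400
γ_1 = 238.2400 / 10 = 23.824

23.824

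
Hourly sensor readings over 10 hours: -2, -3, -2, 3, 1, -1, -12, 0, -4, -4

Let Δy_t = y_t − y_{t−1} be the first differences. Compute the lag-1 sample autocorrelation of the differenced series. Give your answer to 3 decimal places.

-0.508

First differences Δy: -1, 1, 5, -2, -2, -11, 12, -4, 0
Mean of differences = -0.2222
Numerator Σ(Δy_t−Δȳ)(Δy_{t+1}−Δȳ) = -160.2716
Denominator Σ(Δy_t−Δȳ)² = 315.5556
r_1(Δy) = -160.2716 / 315.5556 = -0.508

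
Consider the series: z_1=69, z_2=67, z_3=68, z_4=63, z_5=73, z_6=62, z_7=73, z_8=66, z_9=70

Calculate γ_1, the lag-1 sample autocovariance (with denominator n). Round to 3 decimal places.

Mean z̄ = (69 + 67 + 68 + 63 + 73 + 62 + 73 + 66 + 70)/9 = 67.8889
Σ_{t=1}^{8}(z_t−z̄)(z_{t+1}−z̄) = -100.4568
γ_1 = -100.4568 / 9 = -11.162

-11.162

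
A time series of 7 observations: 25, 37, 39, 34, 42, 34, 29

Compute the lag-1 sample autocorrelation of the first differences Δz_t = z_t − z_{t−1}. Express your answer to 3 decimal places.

-0.150

First differences Δz: 12, 2, -5, 8, -8, -5
Mean of differences = 0.6667
Numerator Σ(Δz_t−Δz̄)(Δz_{t+1}−Δz̄) = -48.4444
Denominator Σ(Δz_t−Δz̄)² = 323.3333
r_1(Δz) = -48.4444 / 323.3333 = -0.150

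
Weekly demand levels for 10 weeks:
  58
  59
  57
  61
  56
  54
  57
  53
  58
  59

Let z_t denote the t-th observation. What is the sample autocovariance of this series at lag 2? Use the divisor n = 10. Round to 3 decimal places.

Mean z̄ = (58 + 59 + 57 + 61 + 56 + 54 + 57 + 53 + 58 + 59)/10 = 57.2000
Σ_{t=1}^{8}(z_t−z̄)(z_{t+2}−z̄) = 0.7200
γ_2 = 0.7200 / 10 = 0.072

0.072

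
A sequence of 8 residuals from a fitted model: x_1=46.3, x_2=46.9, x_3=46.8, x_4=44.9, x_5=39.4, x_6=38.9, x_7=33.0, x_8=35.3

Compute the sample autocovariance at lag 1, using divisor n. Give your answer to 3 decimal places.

Mean x̄ = (46.3 + 46.9 + 46.8 + 44.9 + 39.4 + 38.9 + 33.0 + 35.3)/8 = 41.4375
Σ_{t=1}^{7}(x_t−x̄)(x_{t+1}−x̄) = 145.7323
γ_1 = 145.7323 / 8 = 18.217

18.217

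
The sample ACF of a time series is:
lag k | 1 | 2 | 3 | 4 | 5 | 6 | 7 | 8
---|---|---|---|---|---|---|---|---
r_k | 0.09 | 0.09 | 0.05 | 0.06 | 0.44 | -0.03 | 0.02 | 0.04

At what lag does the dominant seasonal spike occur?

5

The largest autocorrelation is r_5 = 0.44; the remaining lags stay at or below 0.09.
The dominant spike at lag 5 indicates a seasonal period of 5.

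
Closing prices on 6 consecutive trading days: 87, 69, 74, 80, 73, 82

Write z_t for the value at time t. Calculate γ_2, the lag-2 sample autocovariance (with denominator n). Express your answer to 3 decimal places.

Mean z̄ = (87 + 69 + 74 + 80 + 73 + 82)/6 = 77.5000
Σ_{t=1}^{4}(z_t−z̄)(z_{t+2}−z̄) = -27.5000
γ_2 = -27.5000 / 6 = -4.583

-4.583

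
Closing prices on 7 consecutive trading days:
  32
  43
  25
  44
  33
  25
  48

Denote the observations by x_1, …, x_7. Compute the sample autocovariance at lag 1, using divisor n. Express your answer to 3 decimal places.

-45.563

Mean x̄ = (32 + 43 + 25 + 44 + 33 + 25 + 48)/7 = 35.7143
Σ_{t=1}^{6}(x_t−x̄)(x_{t+1}−x̄) = -318.9388
γ_1 = -318.9388 / 7 = -45.563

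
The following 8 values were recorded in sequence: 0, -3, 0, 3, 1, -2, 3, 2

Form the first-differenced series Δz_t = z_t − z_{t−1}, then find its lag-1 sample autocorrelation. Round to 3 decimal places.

-0.333

First differences Δz: -3, 3, 3, -2, -3, 5, -1
Mean of differences = 0.2857
Numerator Σ(Δz_t−Δz̄)(Δz_{t+1}−Δz̄) = -21.7959
Denominator Σ(Δz_t−Δz̄)² = 65.4286
r_1(Δz) = -21.7959 / 65.4286 = -0.333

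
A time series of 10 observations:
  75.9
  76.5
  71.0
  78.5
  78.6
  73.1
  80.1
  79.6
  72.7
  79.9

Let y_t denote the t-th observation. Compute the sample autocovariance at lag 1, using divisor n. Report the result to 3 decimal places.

-3.956

Mean ȳ = (75.9 + 76.5 + 71.0 + 78.5 + 78.6 + 73.1 + 80.1 + 79.6 + 72.7 + 79.9)/10 = 76.5900
Σ_{t=1}^{9}(y_t−ȳ)(y_{t+1}−ȳ) = -39.5571
γ_1 = -39.5571 / 10 = -3.956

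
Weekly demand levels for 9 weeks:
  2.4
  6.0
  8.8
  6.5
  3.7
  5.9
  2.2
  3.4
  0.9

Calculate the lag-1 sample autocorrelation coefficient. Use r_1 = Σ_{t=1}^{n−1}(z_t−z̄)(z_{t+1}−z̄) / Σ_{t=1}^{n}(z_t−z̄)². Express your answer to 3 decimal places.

Mean z̄ = (2.4 + 6.0 + 8.8 + 6.5 + 3.7 + 5.9 + 2.2 + 3.4 + 0.9)/9 = 4.4222
Numerator Σ_{t=1}^{8}(z_t−z̄)(z_{t+1}−z̄) = 12.8328
Denominator Σ(z_t−z̄)² = 51.1556
r_1 = 12.8328 / 51.1556 = 0.251

0.251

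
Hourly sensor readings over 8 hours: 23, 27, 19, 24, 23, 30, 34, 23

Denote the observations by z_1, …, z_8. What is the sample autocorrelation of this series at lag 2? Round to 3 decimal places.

-0.062

Mean z̄ = (23 + 27 + 19 + 24 + 23 + 30 + 34 + 23)/8 = 25.3750
Deviations from mean: -2.3750, 1.6250, -6.3750, -1.3750, -2.3750, 4.6250, 8.6250, -2.3750
Numerator Σ_{t=1}^{6}(z_t−z̄)(z_{t+2}−z̄) = -9.7813
Denominator Σ(z_t−z̄)² = 157.8750
r_2 = -9.7813 / 157.8750 = -0.062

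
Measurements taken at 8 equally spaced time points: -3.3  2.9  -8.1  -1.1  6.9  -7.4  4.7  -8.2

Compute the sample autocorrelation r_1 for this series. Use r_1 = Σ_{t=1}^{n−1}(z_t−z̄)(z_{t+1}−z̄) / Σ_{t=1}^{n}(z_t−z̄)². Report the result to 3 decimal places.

Mean z̄ = (-3.3 + 2.9 − 8.1 − 1.1 + 6.9 − 7.4 + 4.7 − 8.2)/8 = -1.7000
Σ(z_t−z̄)(z_{t+1}−z̄) = (-7.3600) + (-29.4400) + (-3.8400) + (5.1600) + (-49.0200) + (-36.4800) + (-41.6000) = -162.5800
Denominator Σ(z_t−z̄)² = 254.7000
r_1 = -162.5800 / 254.7000 = -0.638

-0.638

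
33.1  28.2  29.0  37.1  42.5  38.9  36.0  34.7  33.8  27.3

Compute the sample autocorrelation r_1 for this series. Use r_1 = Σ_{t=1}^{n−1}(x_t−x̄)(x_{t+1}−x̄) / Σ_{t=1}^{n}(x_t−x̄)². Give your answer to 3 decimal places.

0.459

Mean x̄ = (33.1 + 28.2 + 29.0 + 37.1 + 42.5 + 38.9 + 36.0 + 34.7 + 33.8 + 27.3)/10 = 34.0600
Numerator Σ_{t=1}^{9}(x_t−x̄)(x_{t+1}−x̄) = 98.6244
Denominator Σ(x_t−x̄)² = 214.7040
r_1 = 98.6244 / 214.7040 = 0.459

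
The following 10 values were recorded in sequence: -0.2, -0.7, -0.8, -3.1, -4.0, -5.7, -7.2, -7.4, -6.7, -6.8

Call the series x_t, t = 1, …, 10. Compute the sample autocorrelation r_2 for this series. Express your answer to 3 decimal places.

Mean x̄ = (-0.2 − 0.7 − 0.8 − 3.1 − 4.0 − 5.7 − 7.2 − 7.4 − 6.7 − 6.8)/10 = -4.2600
Numerator Σ_{t=1}^{8}(x_t−x̄)(x_{t+2}−x̄) = 36.3128
Denominator Σ(x_t−x̄)² = 75.5240
r_2 = 36.3128 / 75.5240 = 0.481

0.481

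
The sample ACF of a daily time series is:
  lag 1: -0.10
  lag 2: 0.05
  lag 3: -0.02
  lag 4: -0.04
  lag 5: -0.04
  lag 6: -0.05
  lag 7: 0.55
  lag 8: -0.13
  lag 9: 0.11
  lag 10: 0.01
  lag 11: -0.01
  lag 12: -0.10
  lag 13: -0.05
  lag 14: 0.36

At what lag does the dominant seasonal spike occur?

7

The largest autocorrelation is r_7 = 0.55, with a weaker echo at lag 14 (0.36); the remaining lags stay at or below 0.11.
The dominant spike at lag 7 indicates a seasonal period of 7.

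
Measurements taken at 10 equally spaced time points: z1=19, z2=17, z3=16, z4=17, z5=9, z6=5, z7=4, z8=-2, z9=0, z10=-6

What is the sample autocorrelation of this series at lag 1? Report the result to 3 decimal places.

0.673

Mean z̄ = (19 + 17 + 16 + 17 + 9 + 5 + 4 − 2 + 0 − 6)/10 = 7.9000
Numerator Σ_{t=1}^{9}(z_t−z̄)(z_{t+1}−z̄) = 493.1900
Denominator Σ(z_t−z̄)² = 732.9000
r_1 = 493.1900 / 732.9000 = 0.673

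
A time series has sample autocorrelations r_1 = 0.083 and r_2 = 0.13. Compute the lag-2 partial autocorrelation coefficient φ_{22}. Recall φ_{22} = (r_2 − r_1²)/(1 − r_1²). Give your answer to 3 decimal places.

0.124

φ_{22} = (r_2 − r_1²) / (1 − r_1²)
r_1² = (0.083)² = 0.006889
Numerator = 0.13 − 0.0069 = 0.1231; denominator = 1 − 0.0069 = 0.9931
φ_{22} = 0.1231 / 0.9931 = 0.124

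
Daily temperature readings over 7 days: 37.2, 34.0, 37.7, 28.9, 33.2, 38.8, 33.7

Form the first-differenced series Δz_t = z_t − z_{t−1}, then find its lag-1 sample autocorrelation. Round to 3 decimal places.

-0.481

First differences Δz: -3.2, 3.7, -8.8, 4.3, 5.6, -5.1
Mean of differences = -0.5833
Numerator Σ(Δz_t−Δz̄)(Δz_{t+1}−Δz̄) = -84.2603
Denominator Σ(Δz_t−Δz̄)² = 175.1883
r_1(Δz) = -84.2603 / 175.1883 = -0.481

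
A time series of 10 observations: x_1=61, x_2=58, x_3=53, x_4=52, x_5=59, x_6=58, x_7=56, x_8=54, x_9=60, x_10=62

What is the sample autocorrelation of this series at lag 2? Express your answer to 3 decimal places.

Mean x̄ = (61 + 58 + 53 + 52 + 59 + 58 + 56 + 54 + 60 + 62)/10 = 57.3000
Numerator Σ_{t=1}^{8}(x_t−x̄)(x_{t+2}−x̄) = -54.1800
Denominator Σ(x_t−x̄)² = 106.1000
r_2 = -54.1800 / 106.1000 = -0.511

-0.511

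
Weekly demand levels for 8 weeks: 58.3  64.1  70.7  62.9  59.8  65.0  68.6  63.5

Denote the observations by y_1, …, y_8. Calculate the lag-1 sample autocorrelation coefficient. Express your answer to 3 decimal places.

-0.045

Mean ȳ = (58.3 + 64.1 + 70.7 + 62.9 + 59.8 + 65.0 + 68.6 + 63.5)/8 = 64.1125
Σ(y_t−ȳ)(y_{t+1}−ȳ) = (0.0727) + (-0.0823) + (-7.9873) + (5.2289) + (-3.8273) + (3.9827) + (-2.7486) = -5.3614
Denominator Σ(y_t−ȳ)² = 118.5488
r_1 = -5.3614 / 118.5488 = -0.045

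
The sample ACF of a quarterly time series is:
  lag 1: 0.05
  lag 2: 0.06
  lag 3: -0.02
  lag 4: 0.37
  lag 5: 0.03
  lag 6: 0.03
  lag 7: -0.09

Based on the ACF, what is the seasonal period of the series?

The largest autocorrelation is r_4 = 0.37; the remaining lags stay at or below 0.06.
The dominant spike at lag 4 indicates a seasonal period of 4.

4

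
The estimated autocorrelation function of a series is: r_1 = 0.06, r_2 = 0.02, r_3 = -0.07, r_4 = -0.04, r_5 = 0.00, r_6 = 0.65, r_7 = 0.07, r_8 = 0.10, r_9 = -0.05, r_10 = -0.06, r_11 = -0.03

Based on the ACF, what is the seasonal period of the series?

The largest autocorrelation is r_6 = 0.65; the remaining lags stay at or below 0.10.
The dominant spike at lag 6 indicates a seasonal period of 6.

6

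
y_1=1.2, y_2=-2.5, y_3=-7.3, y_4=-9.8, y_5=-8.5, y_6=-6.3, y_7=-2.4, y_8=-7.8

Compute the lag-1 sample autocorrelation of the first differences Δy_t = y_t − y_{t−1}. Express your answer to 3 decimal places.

First differences Δy: -3.7, -4.8, -2.5, 1.3, 2.2, 3.9, -5.4
Mean of differences = -1.2857
Numerator Σ(Δy_t−Δȳ)(Δy_{t+1}−Δȳ) = 15.3655
Denominator Σ(Δy_t−Δȳ)² = 82.3086
r_1(Δy) = 15.3655 / 82.3086 = 0.187

0.187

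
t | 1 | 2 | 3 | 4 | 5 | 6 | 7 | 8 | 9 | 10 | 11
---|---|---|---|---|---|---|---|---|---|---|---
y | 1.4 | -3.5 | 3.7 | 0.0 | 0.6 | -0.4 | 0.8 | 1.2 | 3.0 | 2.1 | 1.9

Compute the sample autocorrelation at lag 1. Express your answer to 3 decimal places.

Mean ȳ = (1.4 − 3.5 + 3.7 + 0.0 + 0.6 − 0.4 + 0.8 + 1.2 + 3.0 + 2.1 + 1.9)/11 = 0.9818
Numerator Σ_{t=1}^{10}(y_t−ȳ)(y_{t+1}−ȳ) = -11.8876
Denominator Σ(y_t−ȳ)² = 36.9164
r_1 = -11.8876 / 36.9164 = -0.322

-0.322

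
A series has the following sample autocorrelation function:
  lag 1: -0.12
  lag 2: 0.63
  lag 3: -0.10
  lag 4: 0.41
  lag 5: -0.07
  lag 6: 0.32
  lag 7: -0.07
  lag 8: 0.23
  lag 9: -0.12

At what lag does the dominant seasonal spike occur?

2

The largest autocorrelation is r_2 = 0.63, with weaker echoes at lags 4 (0.41), 6 (0.32) and 8 (0.23); the remaining lags stay at or below -0.07.
The dominant spike at lag 2 indicates a seasonal period of 2.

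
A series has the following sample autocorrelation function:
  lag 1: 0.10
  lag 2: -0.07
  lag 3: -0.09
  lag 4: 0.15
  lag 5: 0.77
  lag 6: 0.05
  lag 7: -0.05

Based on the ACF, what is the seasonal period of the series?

The largest autocorrelation is r_5 = 0.77; the remaining lags stay at or below 0.15.
The dominant spike at lag 5 indicates a seasonal period of 5.

5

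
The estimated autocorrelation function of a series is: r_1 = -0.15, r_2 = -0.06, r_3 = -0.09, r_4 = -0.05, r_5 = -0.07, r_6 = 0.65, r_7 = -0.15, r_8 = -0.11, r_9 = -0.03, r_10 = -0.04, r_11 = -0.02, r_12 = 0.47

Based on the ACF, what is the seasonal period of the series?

6

The largest autocorrelation is r_6 = 0.65, with a weaker echo at lag 12 (0.47); the remaining lags stay at or below -0.02.
The dominant spike at lag 6 indicates a seasonal period of 6.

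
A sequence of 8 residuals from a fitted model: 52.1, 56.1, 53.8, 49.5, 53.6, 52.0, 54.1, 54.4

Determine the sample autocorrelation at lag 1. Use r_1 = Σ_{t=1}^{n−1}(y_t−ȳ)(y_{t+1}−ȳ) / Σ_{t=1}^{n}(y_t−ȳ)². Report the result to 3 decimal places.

-0.205

Mean ȳ = (52.1 + 56.1 + 53.8 + 49.5 + 53.6 + 52.0 + 54.1 + 54.4)/8 = 53.2000
Deviations from mean: -1.1000, 2.9000, 0.6000, -3.7000, 0.4000, -1.2000, 0.9000, 1.2000
Σ(y_t−ȳ)(y_{t+1}−ȳ) = (-3.1900) + (1.7400) + (-2.2200) + (-1.4800) + (-0.4800) + (-1.0800) + (1.0800) = -5.6300
Denominator Σ(y_t−ȳ)² = 27.5200
r_1 = -5.6300 / 27.5200 = -0.205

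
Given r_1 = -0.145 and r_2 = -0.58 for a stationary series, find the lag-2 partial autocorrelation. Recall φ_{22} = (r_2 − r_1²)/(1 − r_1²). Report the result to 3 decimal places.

-0.614

φ_{22} = (r_2 − r_1²) / (1 − r_1²)
r_1² = (-0.145)² = 0.021025
Numerator = -0.58 − 0.0210 = -0.6010; denominator = 1 − 0.0210 = 0.9790
φ_{22} = -0.6010 / 0.9790 = -0.614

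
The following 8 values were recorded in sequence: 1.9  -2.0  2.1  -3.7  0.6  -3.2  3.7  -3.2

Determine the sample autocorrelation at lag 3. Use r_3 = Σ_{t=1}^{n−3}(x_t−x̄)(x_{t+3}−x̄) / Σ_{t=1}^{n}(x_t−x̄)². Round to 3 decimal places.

-0.560

Mean x̄ = (1.9 − 2.0 + 2.1 − 3.7 + 0.6 − 3.2 + 3.7 − 3.2)/8 = -0.4750
Deviations from mean: 2.3750, -1.5250, 2.5750, -3.2250, 1.0750, -2.7250, 4.1750, -2.7250
Numerator Σ_{t=1}^{5}(x_t−x̄)(x_{t+3}−x̄) = -32.7094
Denominator Σ(x_t−x̄)² = 58.4350
r_3 = -32.7094 / 58.4350 = -0.560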